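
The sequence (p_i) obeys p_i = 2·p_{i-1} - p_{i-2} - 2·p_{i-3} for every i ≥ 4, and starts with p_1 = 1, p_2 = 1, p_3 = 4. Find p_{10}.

Step forward from the initial values:
p_4 = 5, p_5 = 4, p_6 = -5, p_7 = -24, p_8 = -51, p_9 = -68, p_{10} = -37.

-37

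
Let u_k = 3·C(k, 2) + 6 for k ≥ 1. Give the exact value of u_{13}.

240

C(13, 2) = 78, so u_{13} = 240.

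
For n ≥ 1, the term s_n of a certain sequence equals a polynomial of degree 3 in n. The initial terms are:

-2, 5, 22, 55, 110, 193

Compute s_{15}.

3190

1st diffs: 7, 17, 33, 55, 83.
2nd diffs: 10, 16, 22, 28.
3rd diffs: 6, 6, 6 (constant).
Newton forward-difference form: s_n = -2 + 7·C(n-1,1) + 10·C(n-1,2) + 6·C(n-1,3).
At n = 15: n-1 = 14, so s_{15} = -2 + 98 + 910 + 2184 = 3190.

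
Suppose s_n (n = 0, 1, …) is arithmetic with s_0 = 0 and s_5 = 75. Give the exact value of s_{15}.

Common difference d = (75 - 0) / (5 - 0) = 15.
s_n = 0 + (n - 0)·15.
s_{15} = 0 + 15·15 = 225.

225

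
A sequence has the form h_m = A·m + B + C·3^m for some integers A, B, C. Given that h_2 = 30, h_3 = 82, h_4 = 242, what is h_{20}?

Write the equations: 2A + B + 9C = 30; 3A + B + 27C = 82; 4A + B + 81C = 242.
Subtracting the first from the second: A + 18C = 52.
Subtracting the second from the third: A + 54C = 160.
Solving: C = 3, A = -2, then B = 7.
So h_m = -2·m + 7 + 3·3^m; at m=20 this is 10460353170.

10460353170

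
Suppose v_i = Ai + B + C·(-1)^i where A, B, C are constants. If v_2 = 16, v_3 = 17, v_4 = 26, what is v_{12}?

Write the equations: 2A + B + C = 16; 3A + B - C = 17; 4A + B + C = 26.
Subtracting the first from the second: A - 2C = 1.
Subtracting the second from the third: A + 2C = 9.
Solving: C = 2, A = 5, then B = 4.
Hence v_{12} = 5·12 + 4 + 2·1 = 66.

66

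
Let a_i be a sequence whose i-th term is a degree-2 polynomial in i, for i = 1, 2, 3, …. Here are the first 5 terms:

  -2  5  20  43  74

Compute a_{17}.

1st diffs: 7, 15, 23, 31.
2nd diffs: 8, 8, 8 (constant).
Newton forward-difference form: a_i = -2 + 7·C(i-1,1) + 8·C(i-1,2).
At i = 17: i-1 = 16, so a_{17} = -2 + 112 + 960 = 1070.

1070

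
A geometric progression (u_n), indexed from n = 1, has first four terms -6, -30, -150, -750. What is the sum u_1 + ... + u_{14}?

-9155273436

Common ratio r = 5.
u_n = (-6)·5^(n-1).
S = (-6)·(5^14 - 1)/(5 - 1) = (-6)·(6103515625 - 1)/(4) = -9155273436.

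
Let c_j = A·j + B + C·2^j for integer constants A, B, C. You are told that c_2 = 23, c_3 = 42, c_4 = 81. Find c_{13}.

At j = 2, 3, 4: 2A + B + 4C = 23; 3A + B + 8C = 42; 4A + B + 16C = 81.
Subtracting the first from the second: A + 4C = 19.
Subtracting the second from the third: A + 8C = 39.
Solving: C = 5, A = -1, then B = 5.
Therefore c_{13} = -13 + 5 + 5·8192 = 40952.

40952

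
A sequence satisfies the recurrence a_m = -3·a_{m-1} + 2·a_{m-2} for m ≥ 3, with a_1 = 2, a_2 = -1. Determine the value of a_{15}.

27208123

Compute successive terms:
a_3 = 7, a_4 = -23, a_5 = 83, …, a_{12} = -602255, a_{13} = 2144963, a_{14} = -7639399, a_{15} = 27208123.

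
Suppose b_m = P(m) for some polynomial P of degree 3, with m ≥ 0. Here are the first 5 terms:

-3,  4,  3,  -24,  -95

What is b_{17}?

1st diffs: 7, -1, -27, -71.
2nd diffs: -8, -26, -44.
3rd diffs: -18, -18 (constant).
So b_m = -3m^3 + 5m^2 + 5m - 3.
Evaluating at m = 17 gives b_{17} = -13212.

-13212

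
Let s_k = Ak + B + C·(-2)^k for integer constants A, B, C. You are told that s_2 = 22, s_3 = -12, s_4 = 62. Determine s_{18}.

At k = 2, 3, 4: 2A + B + 4C = 22; 3A + B - 8C = -12; 4A + B + 16C = 62.
Subtracting the first from the second: A - 12C = -34.
Subtracting the second from the third: A + 24C = 74.
Solving: C = 3, A = 2, then B = 6.
Therefore s_{18} = 36 + 6 + 3·262144 = 786474.

786474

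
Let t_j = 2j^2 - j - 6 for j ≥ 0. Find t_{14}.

372

t_{14} = 2·14^2 - 1·14 - 6 = 372.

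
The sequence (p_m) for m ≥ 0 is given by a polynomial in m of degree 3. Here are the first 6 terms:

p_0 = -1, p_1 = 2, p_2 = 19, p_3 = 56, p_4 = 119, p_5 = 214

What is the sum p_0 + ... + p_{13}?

11361

1st diffs: 3, 17, 37, 63, 95.
2nd diffs: 14, 20, 26, 32.
3rd diffs: 6, 6, 6 (constant).
Newton forward-difference form: p_m = -1 + 3·C(m,1) + 14·C(m,2) + 6·C(m,3).
Continuing: …, 347, 524, 751, 1034, …, p_{13} = 2846.
Summing m = 0..13 (14 terms) gives 11361.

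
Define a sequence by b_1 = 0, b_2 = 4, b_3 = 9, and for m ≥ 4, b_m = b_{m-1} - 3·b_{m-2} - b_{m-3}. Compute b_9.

Compute successive terms:
b_4 = -3, b_5 = -34, b_6 = -34, b_7 = 71, b_8 = 207, b_9 = 28.

28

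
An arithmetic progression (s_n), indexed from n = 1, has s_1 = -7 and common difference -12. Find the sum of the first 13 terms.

s_n = -7 + (n - 1)·(-12).
s_{13} = -151; S = 13·(-7 + (-151))/2 = -1027.

-1027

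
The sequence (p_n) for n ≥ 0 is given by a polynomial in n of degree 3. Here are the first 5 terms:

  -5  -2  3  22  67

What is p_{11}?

2118

1st diffs: 3, 5, 19, 45.
2nd diffs: 2, 14, 26.
3rd diffs: 12, 12 (constant).
Newton forward-difference form: p_n = -5 + 3·C(n,1) + 2·C(n,2) + 12·C(n,3).
At n = 11: n = 11, so p_{11} = -5 + 33 + 110 + 1980 = 2118.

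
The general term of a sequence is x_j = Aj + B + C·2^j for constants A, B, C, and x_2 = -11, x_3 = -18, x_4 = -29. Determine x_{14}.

Plug in j = 2, 3, 4: 2A + B + 4C = -11; 3A + B + 8C = -18; 4A + B + 16C = -29.
Subtracting the first from the second: A + 4C = -7.
Subtracting the second from the third: A + 8C = -11.
Solving: C = -1, A = -3, then B = -1.
So x_j = -3·j + (-1) + (-1)·2^j; at j=14 this is -16427.

-16427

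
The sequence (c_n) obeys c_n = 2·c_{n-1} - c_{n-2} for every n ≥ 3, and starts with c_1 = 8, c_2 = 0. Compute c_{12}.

Step forward from the initial values:
c_3 = -8, c_4 = -16, c_5 = -24, c_6 = -32, c_7 = -40, c_8 = -48, c_9 = -56, c_{10} = -64, c_{11} = -72, c_{12} = -80.
(Characteristic roots are 1 and 1.)

-80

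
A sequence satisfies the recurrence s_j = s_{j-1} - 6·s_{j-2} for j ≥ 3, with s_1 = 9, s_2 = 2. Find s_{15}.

2356328

Compute successive terms:
s_3 = -52; s_4 = -64; s_5 = 248; …; s_{12} = -144808; s_{13} = -297496; s_{14} = 571352; s_{15} = 2356328.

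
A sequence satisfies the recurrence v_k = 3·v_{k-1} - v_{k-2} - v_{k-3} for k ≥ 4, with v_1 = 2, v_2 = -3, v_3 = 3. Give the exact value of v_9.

Applying the relation repeatedly:
v_4 = 10, v_5 = 30, v_6 = 77, v_7 = 191, v_8 = 466, v_9 = 1130.

1130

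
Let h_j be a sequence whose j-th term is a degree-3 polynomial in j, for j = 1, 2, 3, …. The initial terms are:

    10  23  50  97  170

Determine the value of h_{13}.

2410

1st diffs: 13, 27, 47, 73.
2nd diffs: 14, 20, 26.
3rd diffs: 6, 6 (constant).
So h_j = j^3 + j^2 + 3j + 5.
Evaluating at j = 13 gives h_{13} = 2410.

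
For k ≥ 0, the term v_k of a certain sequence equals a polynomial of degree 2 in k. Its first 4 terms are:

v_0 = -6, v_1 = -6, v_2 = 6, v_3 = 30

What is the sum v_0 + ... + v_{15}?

6624

1st diffs: 0, 12, 24.
2nd diffs: 12, 12 (constant).
Newton forward-difference form: v_k = -6 + 12·C(k,2).
Continuing: …, 66, 114, 174, 246, …, v_{15} = 1254.
Summing k = 0..15 (16 terms) gives 6624.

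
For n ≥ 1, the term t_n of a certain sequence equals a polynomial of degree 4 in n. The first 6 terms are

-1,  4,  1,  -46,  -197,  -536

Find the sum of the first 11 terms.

-24024

1st diffs: 5, -3, -47, -151, -339.
2nd diffs: -8, -44, -104, -188.
3rd diffs: -36, -60, -84.
4th diffs: -24, -24 (constant).
Newton forward-difference form: t_n = -1 + 5·C(n-1,1) + (-8)·C(n-1,2) + (-36)·C(n-1,3) + (-24)·C(n-1,4).
Continuing: …, -1171, -2234, -3881, -6292, …, t_{11} = -9671.
Summing n = 1..11 (11 terms) gives -24024.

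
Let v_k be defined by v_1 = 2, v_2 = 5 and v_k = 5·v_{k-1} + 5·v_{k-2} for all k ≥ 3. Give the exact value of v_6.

v_3 = 35;  v_4 = 200;  v_5 = 1175;  v_6 = 6875.

6875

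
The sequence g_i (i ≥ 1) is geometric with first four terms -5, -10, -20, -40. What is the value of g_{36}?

-171798691840

Common ratio r = 2.
g_i = (-5)·2^(i-1).
g_{36} = (-5)·2^35 = -171798691840.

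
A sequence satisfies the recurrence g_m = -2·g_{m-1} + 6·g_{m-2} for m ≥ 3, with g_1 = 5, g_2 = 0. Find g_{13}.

8575680

g_3 = 30  g_4 = -60  g_5 = 300  …  g_{10} = -176640  g_{11} = 645600  g_{12} = -2351040  g_{13} = 8575680.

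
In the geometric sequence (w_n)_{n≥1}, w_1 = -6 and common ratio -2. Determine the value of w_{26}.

w_n = (-6)·(-2)^(n-1).
w_{26} = (-6)·(-2)^25 = 201326592.

201326592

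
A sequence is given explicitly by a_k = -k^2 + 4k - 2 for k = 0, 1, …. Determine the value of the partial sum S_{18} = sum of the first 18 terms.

Over k = 0..17: Σk = 153, Σk² = 1785.
Total = (-1)·1785 + (4)·153 + (-2)·18 = -1209.

-1209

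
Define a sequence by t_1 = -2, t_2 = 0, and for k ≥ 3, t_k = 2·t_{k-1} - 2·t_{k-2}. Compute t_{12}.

t_3 = 4; t_4 = 8; t_5 = 8; t_6 = 0; t_7 = -16; t_8 = -32; t_9 = -32; t_{10} = 0; t_{11} = 64; t_{12} = 128.

128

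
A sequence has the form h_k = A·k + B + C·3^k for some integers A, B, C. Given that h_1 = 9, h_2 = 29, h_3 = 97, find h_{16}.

The three given values yield: A + B + 3C = 9; 2A + B + 9C = 29; 3A + B + 27C = 97.
Subtracting the first from the second: A + 6C = 20.
Subtracting the second from the third: A + 18C = 68.
Solving: C = 4, A = -4, then B = 1.
Therefore h_{16} = -64 + 1 + 4·43046721 = 172186821.

172186821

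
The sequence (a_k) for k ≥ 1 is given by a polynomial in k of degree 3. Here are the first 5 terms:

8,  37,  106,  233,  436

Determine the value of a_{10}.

3221

1st diffs: 29, 69, 127, 203.
2nd diffs: 40, 58, 76.
3rd diffs: 18, 18 (constant).
Newton forward-difference form: a_k = 8 + 29·C(k-1,1) + 40·C(k-1,2) + 18·C(k-1,3).
At k = 10: k-1 = 9, so a_{10} = 8 + 261 + 1440 + 1512 = 3221.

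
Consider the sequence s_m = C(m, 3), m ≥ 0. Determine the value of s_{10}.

C(10, 3) = 120, so s_{10} = 120.

120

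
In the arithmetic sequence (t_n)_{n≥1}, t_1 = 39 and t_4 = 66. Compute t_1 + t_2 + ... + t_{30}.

Common difference d = (66 - 39) / (4 - 1) = 9.
t_n = 39 + (n - 1)·9.
t_{30} = 300; S = 30·(39 + 300)/2 = 5085.

5085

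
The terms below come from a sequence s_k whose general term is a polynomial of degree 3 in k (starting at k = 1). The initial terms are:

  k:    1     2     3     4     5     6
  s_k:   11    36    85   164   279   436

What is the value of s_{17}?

1st diffs: 25, 49, 79, 115, 157.
2nd diffs: 24, 30, 36, 42.
3rd diffs: 6, 6, 6 (constant).
Newton forward-difference form: s_k = 11 + 25·C(k-1,1) + 24·C(k-1,2) + 6·C(k-1,3).
At k = 17: k-1 = 16, so s_{17} = 11 + 400 + 2880 + 3360 = 6651.

6651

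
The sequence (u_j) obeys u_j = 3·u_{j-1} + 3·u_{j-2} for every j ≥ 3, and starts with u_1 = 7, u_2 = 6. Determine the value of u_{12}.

u_3 = 39  u_4 = 135  u_5 = 522  u_6 = 1971  u_7 = 7479  u_8 = 28350  u_9 = 107487  u_{10} = 407511  u_{11} = 1544994  u_{12} = 5857515.

5857515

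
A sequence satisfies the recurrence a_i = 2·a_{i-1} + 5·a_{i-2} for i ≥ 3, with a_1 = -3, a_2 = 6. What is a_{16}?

Compute successive terms:
a_3 = -3; a_4 = 24; a_5 = 33; …; a_{13} = 956553; a_{14} = 3301026; a_{15} = 11384817; a_{16} = 39274764.

39274764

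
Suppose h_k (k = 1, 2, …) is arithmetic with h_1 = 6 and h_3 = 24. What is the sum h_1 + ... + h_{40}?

7260

Common difference d = (24 - 6) / (3 - 1) = 9.
h_k = 6 + (k - 1)·9.
h_{40} = 357; S = 40·(6 + 357)/2 = 7260.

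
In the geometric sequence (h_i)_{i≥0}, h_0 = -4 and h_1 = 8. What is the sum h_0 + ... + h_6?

-172

Common ratio r = -2.
h_i = (-4)·(-2)^(i-0).
S = (-4)·((-2)^7 - 1)/(-2 - 1) = (-4)·(-128 - 1)/(-3) = -172.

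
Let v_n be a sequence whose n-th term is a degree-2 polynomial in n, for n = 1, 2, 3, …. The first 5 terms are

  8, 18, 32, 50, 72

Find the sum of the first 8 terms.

568

1st diffs: 10, 14, 18, 22.
2nd diffs: 4, 4, 4 (constant).
Newton forward-difference form: v_n = 8 + 10·C(n-1,1) + 4·C(n-1,2).
Continuing: 98, 128, 162.
Summing n = 1..8 (8 terms) gives 568.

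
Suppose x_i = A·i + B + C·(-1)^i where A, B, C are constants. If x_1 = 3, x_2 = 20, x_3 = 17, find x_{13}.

87

Plug in i = 1, 2, 3: A + B - C = 3; 2A + B + C = 20; 3A + B - C = 17.
Subtracting the first from the second: A + 2C = 17.
Subtracting the second from the third: A - 2C = -3.
Solving: C = 5, A = 7, then B = 1.
So x_i = 7·i + 1 + 5·(-1)^i; at i=13 this is 87.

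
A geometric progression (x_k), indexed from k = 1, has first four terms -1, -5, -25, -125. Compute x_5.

Common ratio r = 5.
x_k = (-1)·5^(k-1).
x_5 = (-1)·5^4 = -625.

-625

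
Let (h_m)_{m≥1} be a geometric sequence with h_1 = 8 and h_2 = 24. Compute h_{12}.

Common ratio r = 3.
h_m = 8·3^(m-1).
h_{12} = 8·3^11 = 1417176.

1417176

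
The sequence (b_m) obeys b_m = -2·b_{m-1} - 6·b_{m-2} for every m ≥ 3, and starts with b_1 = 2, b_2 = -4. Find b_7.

b_3 = -4, b_4 = 32, b_5 = -40, b_6 = -112, b_7 = 464.

464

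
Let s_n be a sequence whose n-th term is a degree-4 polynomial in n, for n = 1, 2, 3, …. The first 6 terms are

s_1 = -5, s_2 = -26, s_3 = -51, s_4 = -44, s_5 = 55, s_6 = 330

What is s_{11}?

8965

1st diffs: -21, -25, 7, 99, 275.
2nd diffs: -4, 32, 92, 176.
3rd diffs: 36, 60, 84.
4th diffs: 24, 24 (constant).
Newton forward-difference form: s_n = -5 + (-21)·C(n-1,1) + (-4)·C(n-1,2) + 36·C(n-1,3) + 24·C(n-1,4).
At n = 11: n-1 = 10, so s_{11} = -5 - 210 - 180 + 4320 + 5040 = 8965.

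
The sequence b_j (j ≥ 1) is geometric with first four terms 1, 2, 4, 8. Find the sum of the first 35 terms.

Common ratio r = 2.
b_j = 1·2^(j-1).
S = 1·(2^35 - 1)/(2 - 1) = 1·(34359738368 - 1)/(1) = 34359738367.

34359738367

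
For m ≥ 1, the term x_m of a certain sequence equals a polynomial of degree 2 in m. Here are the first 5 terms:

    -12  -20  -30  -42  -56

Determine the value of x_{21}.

-552

1st diffs: -8, -10, -12, -14.
2nd diffs: -2, -2, -2 (constant).
Newton forward-difference form: x_m = -12 + (-8)·C(m-1,1) + (-2)·C(m-1,2).
At m = 21: m-1 = 20, so x_{21} = -12 - 160 - 380 = -552.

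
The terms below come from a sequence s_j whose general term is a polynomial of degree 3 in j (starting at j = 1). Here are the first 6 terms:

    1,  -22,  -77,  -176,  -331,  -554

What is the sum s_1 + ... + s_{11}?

1st diffs: -23, -55, -99, -155, -223.
2nd diffs: -32, -44, -56, -68.
3rd diffs: -12, -12, -12 (constant).
So s_j = -2j^3 - 4j^2 + 3j + 4.
Continuing: …, -857, -1252, -1751, -2366, …, s_{11} = -3109.
Summing j = 1..11 (11 terms) gives -10494.

-10494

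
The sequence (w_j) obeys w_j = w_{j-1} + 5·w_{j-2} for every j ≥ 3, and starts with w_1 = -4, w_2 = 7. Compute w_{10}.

Compute successive terms:
w_3 = -13, w_4 = 22, w_5 = -43, w_6 = 67, w_7 = -148, w_8 = 187, w_9 = -553, w_{10} = 382.

382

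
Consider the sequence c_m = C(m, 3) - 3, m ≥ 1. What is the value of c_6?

17

C(6, 3) = 20, so c_6 = 17.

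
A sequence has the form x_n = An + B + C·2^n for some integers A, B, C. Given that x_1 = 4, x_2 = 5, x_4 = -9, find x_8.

Plug in n = 1, 2, 4: A + B + 2C = 4; 2A + B + 4C = 5; 4A + B + 16C = -9.
Subtracting the first from the second: A + 2C = 1.
Subtracting the second from the third: 2A + 12C = -14.
Solving: C = -2, A = 5, then B = 3.
Therefore x_8 = 40 + 3 + (-2)·256 = -469.

-469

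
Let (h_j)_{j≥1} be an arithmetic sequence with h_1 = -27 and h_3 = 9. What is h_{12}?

Common difference d = (9 - (-27)) / (3 - 1) = 18.
h_j = -27 + (j - 1)·18.
h_{12} = -27 + 11·18 = 171.

171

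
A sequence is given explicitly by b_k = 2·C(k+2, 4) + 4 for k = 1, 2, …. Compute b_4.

34

C(6, 4) = 15, so b_4 = 34.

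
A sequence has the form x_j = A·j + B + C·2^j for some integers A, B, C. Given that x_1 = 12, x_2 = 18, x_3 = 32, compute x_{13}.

32748

At j = 1, 2, 3: A + B + 2C = 12; 2A + B + 4C = 18; 3A + B + 8C = 32.
Subtracting the first from the second: A + 2C = 6.
Subtracting the second from the third: A + 4C = 14.
Solving: C = 4, A = -2, then B = 6.
Therefore x_{13} = -26 + 6 + 4·8192 = 32748.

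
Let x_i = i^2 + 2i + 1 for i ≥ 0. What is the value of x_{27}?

x_{27} = 1·27^2 + 2·27 + 1 = 784.

784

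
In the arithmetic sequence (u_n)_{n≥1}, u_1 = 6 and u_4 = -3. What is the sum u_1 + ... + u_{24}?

-684

Common difference d = (-3 - 6) / (4 - 1) = -3.
u_n = 6 + (n - 1)·(-3).
u_{24} = -63; S = 24·(6 + (-63))/2 = -684.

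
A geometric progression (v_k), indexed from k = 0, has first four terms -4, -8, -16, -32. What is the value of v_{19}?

-2097152

Common ratio r = 2.
v_k = (-4)·2^(k-0).
v_{19} = (-4)·2^19 = -2097152.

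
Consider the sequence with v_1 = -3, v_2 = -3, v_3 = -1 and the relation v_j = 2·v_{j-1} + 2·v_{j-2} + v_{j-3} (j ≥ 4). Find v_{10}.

-4963

Applying the relation repeatedly:
v_4 = -11, v_5 = -27, v_6 = -77, v_7 = -219, v_8 = -619, v_9 = -1753, v_{10} = -4963.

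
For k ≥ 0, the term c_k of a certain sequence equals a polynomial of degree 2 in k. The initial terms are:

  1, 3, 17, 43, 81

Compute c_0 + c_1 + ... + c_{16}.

1st diffs: 2, 14, 26, 38.
2nd diffs: 12, 12, 12 (constant).
So c_k = 6k^2 - 4k + 1.
Continuing: …, 131, 193, 267, 353, …, c_{16} = 1473.
Summing k = 0..16 (17 terms) gives 8449.

8449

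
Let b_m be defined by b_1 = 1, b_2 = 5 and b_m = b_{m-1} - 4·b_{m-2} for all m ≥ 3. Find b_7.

Step forward from the initial values:
b_3 = 1, b_4 = -19, b_5 = -23, b_6 = 53, b_7 = 145.

145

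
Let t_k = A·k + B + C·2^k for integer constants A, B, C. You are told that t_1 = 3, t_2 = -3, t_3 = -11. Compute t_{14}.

Plug in k = 1, 2, 3: A + B + 2C = 3; 2A + B + 4C = -3; 3A + B + 8C = -11.
Subtracting the first from the second: A + 2C = -6.
Subtracting the second from the third: A + 4C = -8.
Solving: C = -1, A = -4, then B = 9.
Hence t_{14} = -4·14 + 9 + (-1)·16384 = -16431.

-16431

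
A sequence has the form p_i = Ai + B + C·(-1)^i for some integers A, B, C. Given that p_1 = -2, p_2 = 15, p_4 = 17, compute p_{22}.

Plug in i = 1, 2, 4: A + B - C = -2; 2A + B + C = 15; 4A + B + C = 17.
Subtracting the first from the second: A + 2C = 17.
Subtracting the second from the third: 2A = 2.
Solving: C = 8, A = 1, then B = 5.
Hence p_{22} = 1·22 + 5 + 8·1 = 35.

35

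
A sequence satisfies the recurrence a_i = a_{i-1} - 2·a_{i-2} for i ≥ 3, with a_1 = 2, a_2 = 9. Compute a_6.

a_3 = 5  a_4 = -13  a_5 = -23  a_6 = 3.

3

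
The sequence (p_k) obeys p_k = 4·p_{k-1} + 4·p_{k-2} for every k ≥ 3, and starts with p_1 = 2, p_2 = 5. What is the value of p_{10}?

Applying the relation repeatedly:
p_3 = 28;  p_4 = 132;  p_5 = 640;  p_6 = 3088;  p_7 = 14912;  p_8 = 72000;  p_9 = 347648;  p_{10} = 1678592.

1678592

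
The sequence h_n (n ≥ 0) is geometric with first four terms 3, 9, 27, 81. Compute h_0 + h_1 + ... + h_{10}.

265719

Common ratio r = 3.
h_n = 3·3^(n-0).
S = 3·(3^11 - 1)/(3 - 1) = 3·(177147 - 1)/(2) = 265719.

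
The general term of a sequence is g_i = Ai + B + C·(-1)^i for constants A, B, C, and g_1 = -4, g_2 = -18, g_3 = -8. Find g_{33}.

-68

Plug in i = 1, 2, 3: A + B - C = -4; 2A + B + C = -18; 3A + B - C = -8.
Subtracting the first from the second: A + 2C = -14.
Subtracting the second from the third: A - 2C = 10.
Solving: C = -6, A = -2, then B = -8.
Therefore g_{33} = -66 + (-8) + (-6)·(-1) = -68.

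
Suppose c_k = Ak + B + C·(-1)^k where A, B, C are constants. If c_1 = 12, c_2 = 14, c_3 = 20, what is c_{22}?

The three given values yield: A + B - C = 12; 2A + B + C = 14; 3A + B - C = 20.
Subtracting the first from the second: A + 2C = 2.
Subtracting the second from the third: A - 2C = 6.
Solving: C = -1, A = 4, then B = 7.
Hence c_{22} = 4·22 + 7 + (-1)·1 = 94.

94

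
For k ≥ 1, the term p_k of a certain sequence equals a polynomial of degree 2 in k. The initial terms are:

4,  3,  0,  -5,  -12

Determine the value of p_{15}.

-192

1st diffs: -1, -3, -5, -7.
2nd diffs: -2, -2, -2 (constant).
Newton forward-difference form: p_k = 4 + (-1)·C(k-1,1) + (-2)·C(k-1,2).
At k = 15: k-1 = 14, so p_{15} = 4 - 14 - 182 = -192.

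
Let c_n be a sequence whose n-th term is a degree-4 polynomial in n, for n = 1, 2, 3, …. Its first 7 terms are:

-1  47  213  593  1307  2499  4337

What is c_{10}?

15767

1st diffs: 48, 166, 380, 714, 1192, 1838.
2nd diffs: 118, 214, 334, 478, 646.
3rd diffs: 96, 120, 144, 168.
4th diffs: 24, 24, 24 (constant).
Newton forward-difference form: c_n = -1 + 48·C(n-1,1) + 118·C(n-1,2) + 96·C(n-1,3) + 24·C(n-1,4).
At n = 10: n-1 = 9, so c_{10} = -1 + 432 + 4248 + 8064 + 3024 = 15767.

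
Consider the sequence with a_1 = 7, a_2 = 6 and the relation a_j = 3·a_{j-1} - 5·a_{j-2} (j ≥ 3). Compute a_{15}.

514783

Applying the relation repeatedly:
a_3 = -17;  a_4 = -81;  a_5 = -158;  …;  a_{12} = -51981;  a_{13} = -66233;  a_{14} = 61206;  a_{15} = 514783.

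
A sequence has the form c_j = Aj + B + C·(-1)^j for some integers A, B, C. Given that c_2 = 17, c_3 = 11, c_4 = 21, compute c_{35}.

Write the equations: 2A + B + C = 17; 3A + B - C = 11; 4A + B + C = 21.
Subtracting the first from the second: A - 2C = -6.
Subtracting the second from the third: A + 2C = 10.
Solving: C = 4, A = 2, then B = 9.
Hence c_{35} = 2·35 + 9 + 4·(-1) = 75.

75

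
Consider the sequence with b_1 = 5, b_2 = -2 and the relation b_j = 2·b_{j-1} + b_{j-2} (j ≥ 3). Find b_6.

2

Applying the relation repeatedly:
b_3 = 1;  b_4 = 0;  b_5 = 1;  b_6 = 2.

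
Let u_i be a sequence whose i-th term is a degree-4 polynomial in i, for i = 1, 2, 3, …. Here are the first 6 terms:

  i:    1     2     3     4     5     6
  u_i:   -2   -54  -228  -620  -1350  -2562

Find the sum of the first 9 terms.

-27258

1st diffs: -52, -174, -392, -730, -1212.
2nd diffs: -122, -218, -338, -482.
3rd diffs: -96, -120, -144.
4th diffs: -24, -24 (constant).
So u_i = -i^4 - 6i^3 + 5i.
Continuing: -4424, -7128, -10890.
Summing i = 1..9 (9 terms) gives -27258.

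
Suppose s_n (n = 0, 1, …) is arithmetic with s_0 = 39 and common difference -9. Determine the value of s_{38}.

-303

s_n = 39 + (n - 0)·(-9).
s_{38} = 39 + 38·(-9) = -303.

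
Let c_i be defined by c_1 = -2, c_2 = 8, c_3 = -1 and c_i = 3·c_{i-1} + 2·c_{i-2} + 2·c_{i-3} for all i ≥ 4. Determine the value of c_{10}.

25991

c_4 = 9;  c_5 = 41;  c_6 = 139;  c_7 = 517;  c_8 = 1911;  c_9 = 7045;  c_{10} = 25991.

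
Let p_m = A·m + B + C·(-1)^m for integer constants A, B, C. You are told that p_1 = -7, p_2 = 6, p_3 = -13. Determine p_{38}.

-102

The three given values yield: A + B - C = -7; 2A + B + C = 6; 3A + B - C = -13.
Subtracting the first from the second: A + 2C = 13.
Subtracting the second from the third: A - 2C = -19.
Solving: C = 8, A = -3, then B = 4.
Therefore p_{38} = -114 + 4 + 8·1 = -102.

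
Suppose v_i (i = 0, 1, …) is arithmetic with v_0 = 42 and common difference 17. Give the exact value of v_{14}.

280

v_i = 42 + (i - 0)·17.
v_{14} = 42 + 14·17 = 280.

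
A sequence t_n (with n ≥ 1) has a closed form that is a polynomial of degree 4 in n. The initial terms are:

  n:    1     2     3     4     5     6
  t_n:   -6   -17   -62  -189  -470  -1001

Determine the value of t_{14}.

1st diffs: -11, -45, -127, -281, -531.
2nd diffs: -34, -82, -154, -250.
3rd diffs: -48, -72, -96.
4th diffs: -24, -24 (constant).
Newton forward-difference form: t_n = -6 + (-11)·C(n-1,1) + (-34)·C(n-1,2) + (-48)·C(n-1,3) + (-24)·C(n-1,4).
At n = 14: n-1 = 13, so t_{14} = -6 - 143 - 2652 - 13728 - 17160 = -33689.

-33689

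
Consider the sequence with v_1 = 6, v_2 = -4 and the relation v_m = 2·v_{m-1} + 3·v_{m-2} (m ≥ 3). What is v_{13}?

Compute successive terms:
v_3 = 10; v_4 = 8; v_5 = 46; …; v_{10} = 9836; v_{11} = 29530; v_{12} = 88568; v_{13} = 265726.
(Characteristic roots are 3 and -1.)

265726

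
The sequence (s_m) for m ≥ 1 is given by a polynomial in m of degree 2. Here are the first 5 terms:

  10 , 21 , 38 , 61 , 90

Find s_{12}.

1st diffs: 11, 17, 23, 29.
2nd diffs: 6, 6, 6 (constant).
Newton forward-difference form: s_m = 10 + 11·C(m-1,1) + 6·C(m-1,2).
At m = 12: m-1 = 11, so s_{12} = 10 + 121 + 330 = 461.

461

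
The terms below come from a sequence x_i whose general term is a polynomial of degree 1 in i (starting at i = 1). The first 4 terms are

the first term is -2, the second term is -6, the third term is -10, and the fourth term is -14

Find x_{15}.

1st diffs: -4, -4, -4 (constant).
So x_i = -4i + 2.
Evaluating at i = 15 gives x_{15} = -58.

-58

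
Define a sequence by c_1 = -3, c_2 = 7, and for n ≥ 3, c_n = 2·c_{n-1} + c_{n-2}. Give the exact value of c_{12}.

33053

c_3 = 11;  c_4 = 29;  c_5 = 69;  c_6 = 167;  c_7 = 403;  c_8 = 973;  c_9 = 2349;  c_{10} = 5671;  c_{11} = 13691;  c_{12} = 33053.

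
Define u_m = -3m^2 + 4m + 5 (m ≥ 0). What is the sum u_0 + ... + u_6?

-154

Over m = 0..6: Σm = 21, Σm² = 91.
Total = (-3)·91 + (4)·21 + (5)·7 = -154.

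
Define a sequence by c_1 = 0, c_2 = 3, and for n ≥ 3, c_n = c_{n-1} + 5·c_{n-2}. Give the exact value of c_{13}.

Compute successive terms:
c_3 = 3, c_4 = 18, c_5 = 33, …, c_{10} = 6858, c_{11} = 18573, c_{12} = 52863, c_{13} = 145728.

145728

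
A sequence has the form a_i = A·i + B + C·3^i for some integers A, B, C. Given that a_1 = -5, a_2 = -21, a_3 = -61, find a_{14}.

The three given values yield: A + B + 3C = -5; 2A + B + 9C = -21; 3A + B + 27C = -61.
Subtracting the first from the second: A + 6C = -16.
Subtracting the second from the third: A + 18C = -40.
Solving: C = -2, A = -4, then B = 5.
So a_i = -4·i + 5 + (-2)·3^i; at i=14 this is -9565989.

-9565989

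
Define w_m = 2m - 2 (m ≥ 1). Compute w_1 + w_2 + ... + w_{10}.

90

Over m = 1..10: Σm = 55.
Total = (2)·55 + (-2)·10 = 90.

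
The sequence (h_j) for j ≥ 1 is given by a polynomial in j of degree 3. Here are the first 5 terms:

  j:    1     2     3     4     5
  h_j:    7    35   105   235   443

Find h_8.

1715

1st diffs: 28, 70, 130, 208.
2nd diffs: 42, 60, 78.
3rd diffs: 18, 18 (constant).
Newton forward-difference form: h_j = 7 + 28·C(j-1,1) + 42·C(j-1,2) + 18·C(j-1,3).
At j = 8: j-1 = 7, so h_8 = 7 + 196 + 882 + 630 = 1715.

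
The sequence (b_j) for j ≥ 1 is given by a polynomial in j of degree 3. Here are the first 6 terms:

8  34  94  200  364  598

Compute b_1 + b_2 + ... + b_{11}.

1st diffs: 26, 60, 106, 164, 234.
2nd diffs: 34, 46, 58, 70.
3rd diffs: 12, 12, 12 (constant).
Newton forward-difference form: b_j = 8 + 26·C(j-1,1) + 34·C(j-1,2) + 12·C(j-1,3).
Continuing: …, 914, 1324, 1840, 2474, …, b_{11} = 3238.
Summing j = 1..11 (11 terms) gives 11088.

11088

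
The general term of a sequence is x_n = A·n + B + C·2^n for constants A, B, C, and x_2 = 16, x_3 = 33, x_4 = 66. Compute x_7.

Plug in n = 2, 3, 4: 2A + B + 4C = 16; 3A + B + 8C = 33; 4A + B + 16C = 66.
Subtracting the first from the second: A + 4C = 17.
Subtracting the second from the third: A + 8C = 33.
Solving: C = 4, A = 1, then B = -2.
So x_n = 1·n + (-2) + 4·2^n; at n=7 this is 517.

517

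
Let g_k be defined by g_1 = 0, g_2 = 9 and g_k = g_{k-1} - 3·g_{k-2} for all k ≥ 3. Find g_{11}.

Compute successive terms:
g_3 = 9; g_4 = -18; g_5 = -45; g_6 = 9; g_7 = 144; g_8 = 117; g_9 = -315; g_{10} = -666; g_{11} = 279.

279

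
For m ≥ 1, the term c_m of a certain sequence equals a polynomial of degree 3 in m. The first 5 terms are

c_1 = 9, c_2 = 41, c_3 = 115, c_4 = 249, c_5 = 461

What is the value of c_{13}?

1st diffs: 32, 74, 134, 212.
2nd diffs: 42, 60, 78.
3rd diffs: 18, 18 (constant).
Newton forward-difference form: c_m = 9 + 32·C(m-1,1) + 42·C(m-1,2) + 18·C(m-1,3).
At m = 13: m-1 = 12, so c_{13} = 9 + 384 + 2772 + 3960 = 7125.

7125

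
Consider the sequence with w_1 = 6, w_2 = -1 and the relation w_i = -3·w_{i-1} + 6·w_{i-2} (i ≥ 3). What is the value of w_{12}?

Applying the relation repeatedly:
w_3 = 39, w_4 = -123, w_5 = 603, w_6 = -2547, w_7 = 11259, w_8 = -49059, w_9 = 214731, w_{10} = -938547, w_{11} = 4104027, w_{12} = -17943363.

-17943363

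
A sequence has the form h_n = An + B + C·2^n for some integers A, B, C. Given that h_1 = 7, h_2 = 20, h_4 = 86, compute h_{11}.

Write the equations: A + B + 2C = 7; 2A + B + 4C = 20; 4A + B + 16C = 86.
Subtracting the first from the second: A + 2C = 13.
Subtracting the second from the third: 2A + 12C = 66.
Solving: C = 5, A = 3, then B = -6.
Therefore h_{11} = 33 + (-6) + 5·2048 = 10267.

10267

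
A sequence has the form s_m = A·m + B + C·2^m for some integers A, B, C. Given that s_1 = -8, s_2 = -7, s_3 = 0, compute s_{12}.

The three given values yield: A + B + 2C = -8; 2A + B + 4C = -7; 3A + B + 8C = 0.
Subtracting the first from the second: A + 2C = 1.
Subtracting the second from the third: A + 4C = 7.
Solving: C = 3, A = -5, then B = -9.
Hence s_{12} = -5·12 + (-9) + 3·4096 = 12219.

12219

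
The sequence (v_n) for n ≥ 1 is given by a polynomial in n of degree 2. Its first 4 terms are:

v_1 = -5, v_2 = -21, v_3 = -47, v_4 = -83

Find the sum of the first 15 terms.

-6305

1st diffs: -16, -26, -36.
2nd diffs: -10, -10 (constant).
Newton forward-difference form: v_n = -5 + (-16)·C(n-1,1) + (-10)·C(n-1,2).
Continuing: …, -129, -185, -251, -327, …, v_{15} = -1139.
Summing n = 1..15 (15 terms) gives -6305.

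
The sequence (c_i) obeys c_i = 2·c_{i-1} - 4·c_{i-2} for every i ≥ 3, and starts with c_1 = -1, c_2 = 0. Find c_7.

-64

Step forward from the initial values:
c_3 = 4  c_4 = 8  c_5 = 0  c_6 = -32  c_7 = -64.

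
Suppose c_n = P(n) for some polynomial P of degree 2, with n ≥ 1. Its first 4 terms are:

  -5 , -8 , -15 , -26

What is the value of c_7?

1st diffs: -3, -7, -11.
2nd diffs: -4, -4 (constant).
So c_n = -2n^2 + 3n - 6.
Evaluating at n = 7 gives c_7 = -83.

-83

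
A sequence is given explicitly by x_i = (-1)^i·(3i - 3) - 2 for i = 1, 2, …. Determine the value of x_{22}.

(-1)^22 = 1; 3i - 3 at i=22 is 63; so x_{22} = 61.

61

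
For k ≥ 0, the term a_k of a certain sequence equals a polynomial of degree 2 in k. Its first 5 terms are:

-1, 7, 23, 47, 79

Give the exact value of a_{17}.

1st diffs: 8, 16, 24, 32.
2nd diffs: 8, 8, 8 (constant).
Newton forward-difference form: a_k = -1 + 8·C(k,1) + 8·C(k,2).
At k = 17: k = 17, so a_{17} = -1 + 136 + 1088 = 1223.

1223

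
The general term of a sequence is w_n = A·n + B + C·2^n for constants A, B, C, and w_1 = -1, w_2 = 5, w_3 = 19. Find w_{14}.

At n = 1, 2, 3: A + B + 2C = -1; 2A + B + 4C = 5; 3A + B + 8C = 19.
Subtracting the first from the second: A + 2C = 6.
Subtracting the second from the third: A + 4C = 14.
Solving: C = 4, A = -2, then B = -7.
Therefore w_{14} = -28 + (-7) + 4·16384 = 65501.

65501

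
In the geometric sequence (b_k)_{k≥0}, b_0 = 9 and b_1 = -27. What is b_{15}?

-129140163

Common ratio r = -3.
b_k = 9·(-3)^(k-0).
b_{15} = 9·(-3)^15 = -129140163.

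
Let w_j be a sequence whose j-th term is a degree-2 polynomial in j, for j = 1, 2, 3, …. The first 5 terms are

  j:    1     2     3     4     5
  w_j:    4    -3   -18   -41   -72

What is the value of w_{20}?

1st diffs: -7, -15, -23, -31.
2nd diffs: -8, -8, -8 (constant).
So w_j = -4j^2 + 5j + 3.
Evaluating at j = 20 gives w_{20} = -1497.

-1497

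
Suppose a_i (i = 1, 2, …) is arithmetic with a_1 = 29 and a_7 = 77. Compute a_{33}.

285

Common difference d = (77 - 29) / (7 - 1) = 8.
a_i = 29 + (i - 1)·8.
a_{33} = 29 + 32·8 = 285.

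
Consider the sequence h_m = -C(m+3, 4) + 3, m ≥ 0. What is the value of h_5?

C(8, 4) = 70, so h_5 = -67.

-67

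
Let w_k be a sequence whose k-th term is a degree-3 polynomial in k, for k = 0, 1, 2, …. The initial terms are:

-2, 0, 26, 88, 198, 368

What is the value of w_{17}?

11456

1st diffs: 2, 26, 62, 110, 170.
2nd diffs: 24, 36, 48, 60.
3rd diffs: 12, 12, 12 (constant).
So w_k = 2k^3 + 6k^2 - 6k - 2.
Evaluating at k = 17 gives w_{17} = 11456.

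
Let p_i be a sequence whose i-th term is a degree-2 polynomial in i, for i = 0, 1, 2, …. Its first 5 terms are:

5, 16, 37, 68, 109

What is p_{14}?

1069

1st diffs: 11, 21, 31, 41.
2nd diffs: 10, 10, 10 (constant).
Newton forward-difference form: p_i = 5 + 11·C(i,1) + 10·C(i,2).
At i = 14: i = 14, so p_{14} = 5 + 154 + 910 = 1069.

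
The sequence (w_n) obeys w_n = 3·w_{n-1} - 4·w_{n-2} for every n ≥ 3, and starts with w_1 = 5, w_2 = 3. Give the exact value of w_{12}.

Compute successive terms:
w_3 = -11, w_4 = -45, w_5 = -91, w_6 = -93, w_7 = 85, w_8 = 627, w_9 = 1541, w_{10} = 2115, w_{11} = 181, w_{12} = -7917.

-7917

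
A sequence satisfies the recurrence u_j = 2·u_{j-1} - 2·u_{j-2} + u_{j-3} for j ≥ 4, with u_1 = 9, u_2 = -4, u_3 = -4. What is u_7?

9

Compute successive terms:
u_4 = 9;  u_5 = 22;  u_6 = 22;  u_7 = 9.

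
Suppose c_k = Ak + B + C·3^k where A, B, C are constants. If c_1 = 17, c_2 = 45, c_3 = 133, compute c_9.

98401

Plug in k = 1, 2, 3: A + B + 3C = 17; 2A + B + 9C = 45; 3A + B + 27C = 133.
Subtracting the first from the second: A + 6C = 28.
Subtracting the second from the third: A + 18C = 88.
Solving: C = 5, A = -2, then B = 4.
Therefore c_9 = -18 + 4 + 5·19683 = 98401.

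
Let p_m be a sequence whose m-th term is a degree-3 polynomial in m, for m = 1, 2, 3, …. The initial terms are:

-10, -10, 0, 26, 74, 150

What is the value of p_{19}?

6416

1st diffs: 0, 10, 26, 48, 76.
2nd diffs: 10, 16, 22, 28.
3rd diffs: 6, 6, 6 (constant).
Newton forward-difference form: p_m = -10 + 10·C(m-1,2) + 6·C(m-1,3).
At m = 19: m-1 = 18, so p_{19} = -10 + 1530 + 4896 = 6416.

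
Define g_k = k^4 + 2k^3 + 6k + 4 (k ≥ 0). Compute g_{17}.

g_{17} = 1·17^4 + 2·17^3 + 6·17 + 4 = 93453.

93453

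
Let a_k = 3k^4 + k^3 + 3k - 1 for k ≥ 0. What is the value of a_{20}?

a_{20} = 3·20^4 + 1·20^3 + 3·20 - 1 = 488059.

488059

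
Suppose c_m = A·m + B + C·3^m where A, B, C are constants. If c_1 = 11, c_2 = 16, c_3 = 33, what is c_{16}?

At m = 1, 2, 3: A + B + 3C = 11; 2A + B + 9C = 16; 3A + B + 27C = 33.
Subtracting the first from the second: A + 6C = 5.
Subtracting the second from the third: A + 18C = 17.
Solving: C = 1, A = -1, then B = 9.
Hence c_{16} = -1·16 + 9 + 1·43046721 = 43046714.

43046714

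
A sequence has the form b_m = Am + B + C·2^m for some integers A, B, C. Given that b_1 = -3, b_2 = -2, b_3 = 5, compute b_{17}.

Write the equations: A + B + 2C = -3; 2A + B + 4C = -2; 3A + B + 8C = 5.
Subtracting the first from the second: A + 2C = 1.
Subtracting the second from the third: A + 4C = 7.
Solving: C = 3, A = -5, then B = -4.
Hence b_{17} = -5·17 + (-4) + 3·131072 = 393127.

393127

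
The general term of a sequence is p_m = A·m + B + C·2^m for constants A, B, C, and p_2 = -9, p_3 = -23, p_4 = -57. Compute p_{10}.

Plug in m = 2, 3, 4: 2A + B + 4C = -9; 3A + B + 8C = -23; 4A + B + 16C = -57.
Subtracting the first from the second: A + 4C = -14.
Subtracting the second from the third: A + 8C = -34.
Solving: C = -5, A = 6, then B = -1.
Therefore p_{10} = 60 + (-1) + (-5)·1024 = -5061.

-5061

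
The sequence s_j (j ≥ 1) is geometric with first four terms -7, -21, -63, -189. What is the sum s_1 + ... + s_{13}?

Common ratio r = 3.
s_j = (-7)·3^(j-1).
S = (-7)·(3^13 - 1)/(3 - 1) = (-7)·(1594323 - 1)/(2) = -5580127.

-5580127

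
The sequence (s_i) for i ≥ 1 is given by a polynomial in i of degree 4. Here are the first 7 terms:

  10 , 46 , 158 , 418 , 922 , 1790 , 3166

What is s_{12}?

24386

1st diffs: 36, 112, 260, 504, 868, 1376.
2nd diffs: 76, 148, 244, 364, 508.
3rd diffs: 72, 96, 120, 144.
4th diffs: 24, 24, 24 (constant).
So s_i = i^4 + 2i^3 + i^2 + 4i + 2.
Evaluating at i = 12 gives s_{12} = 24386.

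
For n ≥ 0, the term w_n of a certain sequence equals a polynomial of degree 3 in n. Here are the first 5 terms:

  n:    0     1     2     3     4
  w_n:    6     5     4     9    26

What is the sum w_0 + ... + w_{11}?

1st diffs: -1, -1, 5, 17.
2nd diffs: 0, 6, 12.
3rd diffs: 6, 6 (constant).
Newton forward-difference form: w_n = 6 + (-1)·C(n,1) + 6·C(n,3).
Continuing: …, 61, 120, 209, 334, …, w_{11} = 985.
Summing n = 0..11 (12 terms) gives 2976.

2976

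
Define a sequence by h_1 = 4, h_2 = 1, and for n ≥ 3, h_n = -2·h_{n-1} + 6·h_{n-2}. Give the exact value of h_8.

-8936

Compute successive terms:
h_3 = 22; h_4 = -38; h_5 = 208; h_6 = -644; h_7 = 2536; h_8 = -8936.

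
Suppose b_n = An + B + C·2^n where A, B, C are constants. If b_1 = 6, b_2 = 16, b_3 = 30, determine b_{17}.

262242

At n = 1, 2, 3: A + B + 2C = 6; 2A + B + 4C = 16; 3A + B + 8C = 30.
Subtracting the first from the second: A + 2C = 10.
Subtracting the second from the third: A + 4C = 14.
Solving: C = 2, A = 6, then B = -4.
Hence b_{17} = 6·17 + (-4) + 2·131072 = 262242.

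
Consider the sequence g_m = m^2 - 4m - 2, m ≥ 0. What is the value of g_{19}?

g_{19} = 1·19^2 - 4·19 - 2 = 283.

283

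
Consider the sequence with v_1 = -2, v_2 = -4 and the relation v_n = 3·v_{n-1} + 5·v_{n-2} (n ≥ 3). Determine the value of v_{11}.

-1989712

Step forward from the initial values:
v_3 = -22;  v_4 = -86;  v_5 = -368;  v_6 = -1534;  v_7 = -6442;  v_8 = -26996;  v_9 = -113198;  v_{10} = -474574;  v_{11} = -1989712.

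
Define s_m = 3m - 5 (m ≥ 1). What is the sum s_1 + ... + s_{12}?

Over m = 1..12: Σm = 78.
Total = (3)·78 + (-5)·12 = 174.

174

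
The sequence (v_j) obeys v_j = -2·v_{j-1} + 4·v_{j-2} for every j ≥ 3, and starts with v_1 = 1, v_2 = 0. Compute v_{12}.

-112640

Iterate the recurrence:
v_3 = 4; v_4 = -8; v_5 = 32; v_6 = -96; v_7 = 320; v_8 = -1024; v_9 = 3328; v_{10} = -10752; v_{11} = 34816; v_{12} = -112640.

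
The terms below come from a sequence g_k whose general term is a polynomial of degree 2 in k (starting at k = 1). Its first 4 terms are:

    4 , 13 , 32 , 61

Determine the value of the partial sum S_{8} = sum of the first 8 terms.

844

1st diffs: 9, 19, 29.
2nd diffs: 10, 10 (constant).
Newton forward-difference form: g_k = 4 + 9·C(k-1,1) + 10·C(k-1,2).
Continuing: 100, 149, 208, 277.
Summing k = 1..8 (8 terms) gives 844.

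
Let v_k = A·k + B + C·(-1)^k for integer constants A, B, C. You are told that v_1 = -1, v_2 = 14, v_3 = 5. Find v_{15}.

Write the equations: A + B - C = -1; 2A + B + C = 14; 3A + B - C = 5.
Subtracting the first from the second: A + 2C = 15.
Subtracting the second from the third: A - 2C = -9.
Solving: C = 6, A = 3, then B = 2.
Therefore v_{15} = 45 + 2 + 6·(-1) = 41.

41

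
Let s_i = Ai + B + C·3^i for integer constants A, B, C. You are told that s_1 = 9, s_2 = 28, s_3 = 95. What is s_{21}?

41841412709

At i = 1, 2, 3: A + B + 3C = 9; 2A + B + 9C = 28; 3A + B + 27C = 95.
Subtracting the first from the second: A + 6C = 19.
Subtracting the second from the third: A + 18C = 67.
Solving: C = 4, A = -5, then B = 2.
So s_i = -5·i + 2 + 4·3^i; at i=21 this is 41841412709.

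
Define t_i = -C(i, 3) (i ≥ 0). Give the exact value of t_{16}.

C(16, 3) = 560, so t_{16} = -560.

-560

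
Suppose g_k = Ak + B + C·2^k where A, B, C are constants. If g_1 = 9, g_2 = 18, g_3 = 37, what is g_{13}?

40947

Plug in k = 1, 2, 3: A + B + 2C = 9; 2A + B + 4C = 18; 3A + B + 8C = 37.
Subtracting the first from the second: A + 2C = 9.
Subtracting the second from the third: A + 4C = 19.
Solving: C = 5, A = -1, then B = 0.
Therefore g_{13} = -13 + 0 + 5·8192 = 40947.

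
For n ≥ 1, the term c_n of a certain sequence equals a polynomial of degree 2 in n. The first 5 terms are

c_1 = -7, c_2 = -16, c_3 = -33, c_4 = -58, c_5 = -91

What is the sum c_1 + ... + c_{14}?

1st diffs: -9, -17, -25, -33.
2nd diffs: -8, -8, -8 (constant).
Newton forward-difference form: c_n = -7 + (-9)·C(n-1,1) + (-8)·C(n-1,2).
Continuing: …, -132, -181, -238, -303, …, c_{14} = -748.
Summing n = 1..14 (14 terms) gives -3829.

-3829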